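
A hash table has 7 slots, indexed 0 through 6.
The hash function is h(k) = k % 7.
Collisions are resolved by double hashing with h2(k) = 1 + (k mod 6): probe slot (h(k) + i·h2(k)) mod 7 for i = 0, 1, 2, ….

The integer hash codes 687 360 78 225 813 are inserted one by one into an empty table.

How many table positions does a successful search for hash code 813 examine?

Insert 687: h=1, slot 1 empty => index 1.
Insert 360: h=3, slot 3 empty => index 3.
Insert 78: h=1, h2=1, slot 1 occupied => index 2.
Insert 225: h=1, h2=4, slot 1 occupied => index 5.
Insert 813: h=1, h2=4, slots 1,5,2 occupied => index 6.
Table: [-, 687, 78, 360, -, 225, 813]
Lookup 813: h=1, h2=4, probe 1,5,2,6 → found at 6.

4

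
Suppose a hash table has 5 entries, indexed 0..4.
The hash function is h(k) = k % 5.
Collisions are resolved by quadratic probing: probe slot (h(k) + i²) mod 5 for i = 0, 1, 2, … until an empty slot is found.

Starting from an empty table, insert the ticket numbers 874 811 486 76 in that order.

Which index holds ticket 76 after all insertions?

874: h=4 → slot 4
811: h=1 → slot 1
486: h=1, probe 1,2 → slot 2
76: h=1, probe 1,2,0 → slot 0
Table: [76, 811, 486, _, 874]

0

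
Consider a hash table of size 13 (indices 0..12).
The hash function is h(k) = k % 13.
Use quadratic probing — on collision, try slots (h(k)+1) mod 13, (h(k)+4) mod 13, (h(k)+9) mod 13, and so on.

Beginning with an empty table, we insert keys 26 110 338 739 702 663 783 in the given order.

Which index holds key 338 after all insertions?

26: h=0 -> slot 0
110: h=6 -> slot 6
338: h=0, probe 0,1 -> slot 1
739: h=11 -> slot 11
702: h=0, probe 0,1,4 -> slot 4
663: h=0, probe 0,1,4,9 -> slot 9
783: h=3 -> slot 3
Table: [26, 338, —, 783, 702, —, 110, —, —, 663, —, 739, —]

1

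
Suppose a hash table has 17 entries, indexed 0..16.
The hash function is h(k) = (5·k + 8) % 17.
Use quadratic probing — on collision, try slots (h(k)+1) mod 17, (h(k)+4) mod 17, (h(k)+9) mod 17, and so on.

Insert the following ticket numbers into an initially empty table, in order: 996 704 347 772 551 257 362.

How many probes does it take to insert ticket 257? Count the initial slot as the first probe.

Insert 996: h=7, slot 7 empty -> index 7.
Insert 704: h=9, slot 9 empty -> index 9.
Insert 347: h=9, slot 9 occupied -> index 10.
Insert 772: h=9, slots 9,10 occupied -> index 13.
Insert 551: h=9, slots 9,10,13 occupied -> index 1.
Insert 257: h=1, slot 1 occupied -> index 2.
Insert 362: h=16, slot 16 empty -> index 16.
Table: [., 551, 257, ., ., ., ., 996, ., 704, 347, ., ., 772, ., ., 362]

2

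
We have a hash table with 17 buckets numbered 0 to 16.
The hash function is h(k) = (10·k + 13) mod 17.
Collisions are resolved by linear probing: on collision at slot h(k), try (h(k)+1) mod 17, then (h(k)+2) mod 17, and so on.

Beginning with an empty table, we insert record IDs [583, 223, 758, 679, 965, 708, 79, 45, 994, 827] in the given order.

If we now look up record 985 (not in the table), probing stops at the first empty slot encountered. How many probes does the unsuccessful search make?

8

583: h=12 → slot 12
223: h=16 → slot 16
758: h=11 → slot 11
679: h=3 → slot 3
965: h=7 → slot 7
708: h=4 → slot 4
79: h=4, probe 4,5 → slot 5
45: h=4, probe 4,5,6 → slot 6
994: h=8 → slot 8
827: h=4, probe 4,5,6,7,8,9 → slot 9
Table: [-, -, -, 679, 708, 79, 45, 965, 994, 827, -, 758, 583, -, -, -, 223]
Lookup 985: h=3, probe 3,4,5,6,7,8,9,10 → slot 10 empty, not found.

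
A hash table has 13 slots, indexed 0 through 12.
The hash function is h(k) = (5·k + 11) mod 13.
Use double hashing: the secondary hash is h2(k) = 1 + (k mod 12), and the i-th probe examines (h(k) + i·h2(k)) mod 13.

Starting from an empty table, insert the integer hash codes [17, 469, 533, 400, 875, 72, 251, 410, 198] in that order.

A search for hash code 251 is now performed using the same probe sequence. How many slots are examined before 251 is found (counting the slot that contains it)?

4

Insert 17: h=5, slot 5 empty -> index 5.
Insert 469: h=3, slot 3 empty -> index 3.
Insert 533: h=11, slot 11 empty -> index 11.
Insert 400: h=9, slot 9 empty -> index 9.
Insert 875: h=5, h2=12, slot 5 occupied -> index 4.
Insert 72: h=7, slot 7 empty -> index 7.
Insert 251: h=5, h2=12, slots 5,4,3 occupied -> index 2.
Insert 410: h=7, h2=3, slot 7 occupied -> index 10.
Insert 198: h=0, slot 0 empty -> index 0.
Table: [198, —, 251, 469, 875, 17, —, 72, —, 400, 410, 533, —]
Lookup 251: h=5, h2=12, probe 5,4,3,2 → found at 2.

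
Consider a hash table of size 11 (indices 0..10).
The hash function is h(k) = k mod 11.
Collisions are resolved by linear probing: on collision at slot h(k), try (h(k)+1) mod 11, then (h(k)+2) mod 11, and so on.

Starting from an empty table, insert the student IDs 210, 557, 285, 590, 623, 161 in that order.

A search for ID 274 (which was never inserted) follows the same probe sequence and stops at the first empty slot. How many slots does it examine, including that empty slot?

Insert 210: h=1, slot 1 empty => index 1.
Insert 557: h=7, slot 7 empty => index 7.
Insert 285: h=10, slot 10 empty => index 10.
Insert 590: h=7, slot 7 occupied => index 8.
Insert 623: h=7, slots 7,8 occupied => index 9.
Insert 161: h=7, slots 7,8,9,10 occupied => index 0.
Table: [161, 210, _, _, _, _, _, 557, 590, 623, 285]
Lookup 274: h=10, probe 10,0,1,2 → slot 2 empty, not found.

4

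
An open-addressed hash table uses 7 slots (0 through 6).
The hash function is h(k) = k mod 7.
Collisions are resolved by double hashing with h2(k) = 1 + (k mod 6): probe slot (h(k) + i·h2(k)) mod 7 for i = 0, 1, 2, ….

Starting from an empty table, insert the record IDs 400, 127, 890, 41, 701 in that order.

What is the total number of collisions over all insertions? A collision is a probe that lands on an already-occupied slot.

3

400 hashes to 1; slot 1 is free → place at 1.
127 hashes to 1, h2=2; 1 taken → place at 3.
890 hashes to 1, h2=3; 1 taken → place at 4.
41 hashes to 6; slot 6 is free → place at 6.
701 hashes to 1, h2=6; 1 taken → place at 0.
Table: [701, 400, ., 127, 890, ., 41]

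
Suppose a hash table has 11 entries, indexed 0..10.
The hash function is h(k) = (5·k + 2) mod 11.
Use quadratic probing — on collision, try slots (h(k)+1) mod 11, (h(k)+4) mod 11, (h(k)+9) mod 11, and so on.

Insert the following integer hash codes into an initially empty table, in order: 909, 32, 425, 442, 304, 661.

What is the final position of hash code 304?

2

909 hashes to 4; slot 4 is free => place at 4.
32 hashes to 8; slot 8 is free => place at 8.
425 hashes to 4; 4 taken => place at 5.
442 hashes to 1; slot 1 is free => place at 1.
304 hashes to 4; 4,5,8 taken => place at 2.
661 hashes to 7; slot 7 is free => place at 7.
Table: [_, 442, 304, _, 909, 425, _, 661, 32, _, _]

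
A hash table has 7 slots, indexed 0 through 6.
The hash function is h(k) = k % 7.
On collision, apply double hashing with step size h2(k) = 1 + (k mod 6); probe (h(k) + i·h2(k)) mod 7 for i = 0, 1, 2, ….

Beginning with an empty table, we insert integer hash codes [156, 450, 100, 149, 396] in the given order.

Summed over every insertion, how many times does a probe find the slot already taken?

156: h=2 -> slot 2
450: h=2, h2=1, probe 2,3 -> slot 3
100: h=2, h2=5, probe 2,0 -> slot 0
149: h=2, h2=6, probe 2,1 -> slot 1
396: h=4 -> slot 4
Table: [100, 149, 156, 450, 396, _, _]

3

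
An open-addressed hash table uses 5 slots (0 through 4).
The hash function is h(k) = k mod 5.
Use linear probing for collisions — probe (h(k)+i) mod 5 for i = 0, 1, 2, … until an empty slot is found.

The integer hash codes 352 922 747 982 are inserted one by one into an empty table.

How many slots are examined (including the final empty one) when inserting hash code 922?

2

Insert 352: h=2, slot 2 empty → index 2.
Insert 922: h=2, slot 2 occupied → index 3.
Insert 747: h=2, slots 2,3 occupied → index 4.
Insert 982: h=2, slots 2,3,4 occupied → index 0.
Table: [982, ., 352, 922, 747]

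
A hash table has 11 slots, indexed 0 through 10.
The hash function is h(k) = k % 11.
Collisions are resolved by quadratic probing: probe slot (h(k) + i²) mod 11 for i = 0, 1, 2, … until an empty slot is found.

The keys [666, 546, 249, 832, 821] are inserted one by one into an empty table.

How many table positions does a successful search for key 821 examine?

Insert 666: h=6, slot 6 empty => index 6.
Insert 546: h=7, slot 7 empty => index 7.
Insert 249: h=7, slot 7 occupied => index 8.
Insert 832: h=7, slots 7,8 occupied => index 0.
Insert 821: h=7, slots 7,8,0 occupied => index 5.
Table: [832, —, —, —, —, 821, 666, 546, 249, —, —]
Lookup 821: h=7, probe 7,8,0,5 → found at 5.

4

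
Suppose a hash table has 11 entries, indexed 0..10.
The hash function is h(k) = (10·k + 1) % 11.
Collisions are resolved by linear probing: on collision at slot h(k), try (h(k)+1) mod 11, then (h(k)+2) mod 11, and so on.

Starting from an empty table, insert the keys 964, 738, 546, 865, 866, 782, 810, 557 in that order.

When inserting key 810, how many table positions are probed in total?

964 hashes to 5; slot 5 is free => place at 5.
738 hashes to 0; slot 0 is free => place at 0.
546 hashes to 5; 5 taken => place at 6.
865 hashes to 5; 5,6 taken => place at 7.
866 hashes to 4; slot 4 is free => place at 4.
782 hashes to 0; 0 taken => place at 1.
810 hashes to 5; 5,6,7 taken => place at 8.
557 hashes to 5; 5,6,7,8 taken => place at 9.
Table: [738, 782, _, _, 866, 964, 546, 865, 810, 557, _]

4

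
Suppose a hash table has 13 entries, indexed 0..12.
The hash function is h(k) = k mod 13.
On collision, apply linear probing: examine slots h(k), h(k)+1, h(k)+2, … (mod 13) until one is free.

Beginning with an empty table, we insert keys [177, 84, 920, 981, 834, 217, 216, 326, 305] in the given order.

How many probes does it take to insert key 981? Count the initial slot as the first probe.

Insert 177: h=8, slot 8 empty → index 8.
Insert 84: h=6, slot 6 empty → index 6.
Insert 920: h=10, slot 10 empty → index 10.
Insert 981: h=6, slot 6 occupied → index 7.
Insert 834: h=2, slot 2 empty → index 2.
Insert 217: h=9, slot 9 empty → index 9.
Insert 216: h=8, slots 8,9,10 occupied → index 11.
Insert 326: h=1, slot 1 empty → index 1.
Insert 305: h=6, slots 6,7,8,9,10,11 occupied → index 12.
Table: [-, 326, 834, -, -, -, 84, 981, 177, 217, 920, 216, 305]

2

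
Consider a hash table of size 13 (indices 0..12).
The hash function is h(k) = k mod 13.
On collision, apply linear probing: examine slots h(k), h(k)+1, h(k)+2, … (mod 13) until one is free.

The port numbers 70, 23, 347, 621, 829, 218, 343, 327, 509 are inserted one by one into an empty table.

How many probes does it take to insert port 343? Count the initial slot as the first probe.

70 hashes to 5; slot 5 is free -> place at 5.
23 hashes to 10; slot 10 is free -> place at 10.
347 hashes to 9; slot 9 is free -> place at 9.
621 hashes to 10; 10 taken -> place at 11.
829 hashes to 10; 10,11 taken -> place at 12.
218 hashes to 10; 10,11,12 taken -> place at 0.
343 hashes to 5; 5 taken -> place at 6.
327 hashes to 2; slot 2 is free -> place at 2.
509 hashes to 2; 2 taken -> place at 3.
Table: [218, _, 327, 509, _, 70, 343, _, _, 347, 23, 621, 829]

2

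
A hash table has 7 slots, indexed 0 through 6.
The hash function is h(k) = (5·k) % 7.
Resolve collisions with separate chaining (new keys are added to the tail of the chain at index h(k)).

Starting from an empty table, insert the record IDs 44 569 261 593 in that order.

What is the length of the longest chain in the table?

Insert 44: h=3, bucket 3 empty → new chain.
Insert 569: h=3, bucket 3 nonempty → append to chain.
Insert 261: h=3, bucket 3 nonempty → append to chain.
Insert 593: h=4, bucket 4 empty → new chain.
Final buckets:
0: _
1: _
2: _
3: 44 -> 569 -> 261
4: 593
5: _
6: _

3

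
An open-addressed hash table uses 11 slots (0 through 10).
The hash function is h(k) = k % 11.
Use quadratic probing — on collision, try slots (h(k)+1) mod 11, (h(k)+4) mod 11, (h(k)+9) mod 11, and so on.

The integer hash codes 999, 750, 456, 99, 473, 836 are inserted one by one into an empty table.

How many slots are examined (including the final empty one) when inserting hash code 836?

3

999: h=9 => slot 9
750: h=2 => slot 2
456: h=5 => slot 5
99: h=0 => slot 0
473: h=0, probe 0,1 => slot 1
836: h=0, probe 0,1,4 => slot 4
Table: [99, 473, 750, —, 836, 456, —, —, —, 999, —]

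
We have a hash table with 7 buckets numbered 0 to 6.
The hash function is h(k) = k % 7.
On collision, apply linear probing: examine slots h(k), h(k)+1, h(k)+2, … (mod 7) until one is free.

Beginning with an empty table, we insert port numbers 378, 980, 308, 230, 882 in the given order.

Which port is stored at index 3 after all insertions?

882

Insert 378: h=0, slot 0 empty → index 0.
Insert 980: h=0, slot 0 occupied → index 1.
Insert 308: h=0, slots 0,1 occupied → index 2.
Insert 230: h=6, slot 6 empty → index 6.
Insert 882: h=0, slots 0,1,2 occupied → index 3.
Table: [378, 980, 308, 882, -, -, 230]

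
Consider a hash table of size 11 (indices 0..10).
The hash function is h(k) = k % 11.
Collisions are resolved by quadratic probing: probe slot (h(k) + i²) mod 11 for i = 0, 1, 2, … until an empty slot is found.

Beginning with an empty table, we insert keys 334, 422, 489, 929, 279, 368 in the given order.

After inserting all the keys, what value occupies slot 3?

Insert 334: h=4, slot 4 empty → index 4.
Insert 422: h=4, slot 4 occupied → index 5.
Insert 489: h=5, slot 5 occupied → index 6.
Insert 929: h=5, slots 5,6 occupied → index 9.
Insert 279: h=4, slots 4,5 occupied → index 8.
Insert 368: h=5, slots 5,6,9 occupied → index 3.
Table: [_, _, _, 368, 334, 422, 489, _, 279, 929, _]

368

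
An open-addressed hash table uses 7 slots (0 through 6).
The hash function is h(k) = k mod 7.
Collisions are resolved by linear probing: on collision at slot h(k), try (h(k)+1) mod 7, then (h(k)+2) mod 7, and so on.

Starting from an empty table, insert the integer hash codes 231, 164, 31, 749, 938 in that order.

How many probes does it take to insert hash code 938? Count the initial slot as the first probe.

3

231 hashes to 0; slot 0 is free -> place at 0.
164 hashes to 3; slot 3 is free -> place at 3.
31 hashes to 3; 3 taken -> place at 4.
749 hashes to 0; 0 taken -> place at 1.
938 hashes to 0; 0,1 taken -> place at 2.
Table: [231, 749, 938, 164, 31, ∅, ∅]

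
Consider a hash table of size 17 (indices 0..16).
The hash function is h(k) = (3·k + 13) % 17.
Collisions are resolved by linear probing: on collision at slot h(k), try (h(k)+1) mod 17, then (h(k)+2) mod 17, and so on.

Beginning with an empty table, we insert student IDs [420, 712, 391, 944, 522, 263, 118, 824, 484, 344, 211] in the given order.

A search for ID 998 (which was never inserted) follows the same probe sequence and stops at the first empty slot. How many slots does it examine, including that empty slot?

4

Insert 420: h=15, slot 15 empty => index 15.
Insert 712: h=7, slot 7 empty => index 7.
Insert 391: h=13, slot 13 empty => index 13.
Insert 944: h=6, slot 6 empty => index 6.
Insert 522: h=15, slot 15 occupied => index 16.
Insert 263: h=3, slot 3 empty => index 3.
Insert 118: h=10, slot 10 empty => index 10.
Insert 824: h=3, slot 3 occupied => index 4.
Insert 484: h=3, slots 3,4 occupied => index 5.
Insert 344: h=8, slot 8 empty => index 8.
Insert 211: h=0, slot 0 empty => index 0.
Table: [211, —, —, 263, 824, 484, 944, 712, 344, —, 118, —, —, 391, —, 420, 522]
Lookup 998: h=15, probe 15,16,0,1 → slot 1 empty, not found.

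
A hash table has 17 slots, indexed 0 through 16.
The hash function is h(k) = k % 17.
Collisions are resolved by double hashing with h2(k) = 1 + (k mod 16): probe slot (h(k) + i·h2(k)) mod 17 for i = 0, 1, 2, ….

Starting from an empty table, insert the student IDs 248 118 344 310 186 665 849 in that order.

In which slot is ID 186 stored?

15

248: h=10 → slot 10
118: h=16 → slot 16
344: h=4 → slot 4
310: h=4, h2=7, probe 4,11 → slot 11
186: h=16, h2=11, probe 16,10,4,15 → slot 15
665: h=2 → slot 2
849: h=16, h2=2, probe 16,1 → slot 1
Table: [—, 849, 665, —, 344, —, —, —, —, —, 248, 310, —, —, —, 186, 118]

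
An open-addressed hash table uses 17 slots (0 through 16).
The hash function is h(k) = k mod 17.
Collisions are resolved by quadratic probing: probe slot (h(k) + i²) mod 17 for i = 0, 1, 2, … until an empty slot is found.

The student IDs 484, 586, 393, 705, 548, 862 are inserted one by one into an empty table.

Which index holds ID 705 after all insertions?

12

484 hashes to 8; slot 8 is free → place at 8.
586 hashes to 8; 8 taken → place at 9.
393 hashes to 2; slot 2 is free → place at 2.
705 hashes to 8; 8,9 taken → place at 12.
548 hashes to 4; slot 4 is free → place at 4.
862 hashes to 12; 12 taken → place at 13.
Table: [_, _, 393, _, 548, _, _, _, 484, 586, _, _, 705, 862, _, _, _]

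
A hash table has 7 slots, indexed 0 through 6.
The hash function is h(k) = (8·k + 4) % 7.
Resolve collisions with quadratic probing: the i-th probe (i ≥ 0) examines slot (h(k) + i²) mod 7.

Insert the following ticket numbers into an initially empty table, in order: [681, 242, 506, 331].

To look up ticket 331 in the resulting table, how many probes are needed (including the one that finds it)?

Insert 681: h=6, slot 6 empty => index 6.
Insert 242: h=1, slot 1 empty => index 1.
Insert 506: h=6, slot 6 occupied => index 0.
Insert 331: h=6, slots 6,0 occupied => index 3.
Table: [506, 242, —, 331, —, —, 681]
Lookup 331: h=6, probe 6,0,3 → found at 3.

3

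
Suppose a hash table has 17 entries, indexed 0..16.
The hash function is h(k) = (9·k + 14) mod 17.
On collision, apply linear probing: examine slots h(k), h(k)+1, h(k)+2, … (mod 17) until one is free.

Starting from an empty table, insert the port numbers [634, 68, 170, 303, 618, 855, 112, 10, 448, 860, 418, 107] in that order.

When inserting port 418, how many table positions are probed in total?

5

634 hashes to 8; slot 8 is free -> place at 8.
68 hashes to 14; slot 14 is free -> place at 14.
170 hashes to 14; 14 taken -> place at 15.
303 hashes to 4; slot 4 is free -> place at 4.
618 hashes to 0; slot 0 is free -> place at 0.
855 hashes to 8; 8 taken -> place at 9.
112 hashes to 2; slot 2 is free -> place at 2.
10 hashes to 2; 2 taken -> place at 3.
448 hashes to 0; 0 taken -> place at 1.
860 hashes to 2; 2,3,4 taken -> place at 5.
418 hashes to 2; 2,3,4,5 taken -> place at 6.
107 hashes to 8; 8,9 taken -> place at 10.
Table: [618, 448, 112, 10, 303, 860, 418, ., 634, 855, 107, ., ., ., 68, 170, .]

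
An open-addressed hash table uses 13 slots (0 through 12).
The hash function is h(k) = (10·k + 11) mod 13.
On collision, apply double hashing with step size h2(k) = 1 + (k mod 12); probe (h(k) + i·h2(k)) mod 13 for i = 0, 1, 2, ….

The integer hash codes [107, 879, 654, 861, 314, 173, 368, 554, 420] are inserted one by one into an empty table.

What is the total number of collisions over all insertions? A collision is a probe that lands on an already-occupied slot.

107: h=2 -> slot 2
879: h=0 -> slot 0
654: h=12 -> slot 12
861: h=2, h2=10, probe 2,12,9 -> slot 9
314: h=5 -> slot 5
173: h=12, h2=6, probe 12,5,11 -> slot 11
368: h=12, h2=9, probe 12,8 -> slot 8
554: h=0, h2=3, probe 0,3 -> slot 3
420: h=12, h2=1, probe 12,0,1 -> slot 1
Table: [879, 420, 107, 554, _, 314, _, _, 368, 861, _, 173, 654]

8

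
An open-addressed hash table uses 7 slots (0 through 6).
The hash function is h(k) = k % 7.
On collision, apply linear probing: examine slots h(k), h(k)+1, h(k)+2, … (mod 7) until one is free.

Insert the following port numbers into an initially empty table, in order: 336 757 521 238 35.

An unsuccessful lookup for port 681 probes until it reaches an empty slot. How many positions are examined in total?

336 hashes to 0; slot 0 is free -> place at 0.
757 hashes to 1; slot 1 is free -> place at 1.
521 hashes to 3; slot 3 is free -> place at 3.
238 hashes to 0; 0,1 taken -> place at 2.
35 hashes to 0; 0,1,2,3 taken -> place at 4.
Table: [336, 757, 238, 521, 35, ., .]
Lookup 681: h=2, probe 2,3,4,5 → slot 5 empty, not found.

4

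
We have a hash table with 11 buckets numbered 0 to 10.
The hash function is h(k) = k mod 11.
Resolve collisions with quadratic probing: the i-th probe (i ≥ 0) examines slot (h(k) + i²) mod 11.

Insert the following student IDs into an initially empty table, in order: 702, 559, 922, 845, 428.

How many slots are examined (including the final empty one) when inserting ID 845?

702 hashes to 9; slot 9 is free → place at 9.
559 hashes to 9; 9 taken → place at 10.
922 hashes to 9; 9,10 taken → place at 2.
845 hashes to 9; 9,10,2 taken → place at 7.
428 hashes to 10; 10 taken → place at 0.
Table: [428, —, 922, —, —, —, —, 845, —, 702, 559]

4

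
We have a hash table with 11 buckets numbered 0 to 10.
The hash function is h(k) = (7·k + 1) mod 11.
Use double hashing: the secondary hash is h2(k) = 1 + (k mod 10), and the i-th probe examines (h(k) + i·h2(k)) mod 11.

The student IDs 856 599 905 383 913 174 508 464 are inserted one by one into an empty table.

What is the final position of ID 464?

7

856 hashes to 9; slot 9 is free => place at 9.
599 hashes to 3; slot 3 is free => place at 3.
905 hashes to 0; slot 0 is free => place at 0.
383 hashes to 9, h2=4; 9 taken => place at 2.
913 hashes to 1; slot 1 is free => place at 1.
174 hashes to 9, h2=5; 9,3 taken => place at 8.
508 hashes to 4; slot 4 is free => place at 4.
464 hashes to 4, h2=5; 4,9,3,8,2 taken => place at 7.
Table: [905, 913, 383, 599, 508, —, —, 464, 174, 856, —]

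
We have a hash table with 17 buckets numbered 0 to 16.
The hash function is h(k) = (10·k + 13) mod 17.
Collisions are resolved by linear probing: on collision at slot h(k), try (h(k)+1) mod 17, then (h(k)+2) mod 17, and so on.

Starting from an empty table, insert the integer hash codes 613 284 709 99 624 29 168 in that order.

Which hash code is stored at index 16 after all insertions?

Insert 613: h=6, slot 6 empty → index 6.
Insert 284: h=14, slot 14 empty → index 14.
Insert 709: h=14, slot 14 occupied → index 15.
Insert 99: h=0, slot 0 empty → index 0.
Insert 624: h=14, slots 14,15 occupied → index 16.
Insert 29: h=14, slots 14,15,16,0 occupied → index 1.
Insert 168: h=10, slot 10 empty → index 10.
Table: [99, 29, —, —, —, —, 613, —, —, —, 168, —, —, —, 284, 709, 624]

624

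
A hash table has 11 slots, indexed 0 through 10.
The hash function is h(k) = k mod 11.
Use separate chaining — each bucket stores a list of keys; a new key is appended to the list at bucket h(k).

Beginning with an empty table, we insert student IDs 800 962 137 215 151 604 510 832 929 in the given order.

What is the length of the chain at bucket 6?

1

Insert 800: h=8, bucket 8 empty -> new chain.
Insert 962: h=5, bucket 5 empty -> new chain.
Insert 137: h=5, bucket 5 nonempty -> append to chain.
Insert 215: h=6, bucket 6 empty -> new chain.
Insert 151: h=8, bucket 8 nonempty -> append to chain.
Insert 604: h=10, bucket 10 empty -> new chain.
Insert 510: h=4, bucket 4 empty -> new chain.
Insert 832: h=7, bucket 7 empty -> new chain.
Insert 929: h=5, bucket 5 nonempty -> append to chain.
Final buckets:
0: .
1: .
2: .
3: .
4: 510
5: 962 -> 137 -> 929
6: 215
7: 832
8: 800 -> 151
9: .
10: 604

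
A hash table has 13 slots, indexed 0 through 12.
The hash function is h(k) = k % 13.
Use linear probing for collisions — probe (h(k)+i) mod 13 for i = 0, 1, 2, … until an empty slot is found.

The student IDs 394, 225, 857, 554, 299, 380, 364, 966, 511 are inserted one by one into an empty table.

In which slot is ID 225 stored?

394: h=4 → slot 4
225: h=4, probe 4,5 → slot 5
857: h=12 → slot 12
554: h=8 → slot 8
299: h=0 → slot 0
380: h=3 → slot 3
364: h=0, probe 0,1 → slot 1
966: h=4, probe 4,5,6 → slot 6
511: h=4, probe 4,5,6,7 → slot 7
Table: [299, 364, -, 380, 394, 225, 966, 511, 554, -, -, -, 857]

5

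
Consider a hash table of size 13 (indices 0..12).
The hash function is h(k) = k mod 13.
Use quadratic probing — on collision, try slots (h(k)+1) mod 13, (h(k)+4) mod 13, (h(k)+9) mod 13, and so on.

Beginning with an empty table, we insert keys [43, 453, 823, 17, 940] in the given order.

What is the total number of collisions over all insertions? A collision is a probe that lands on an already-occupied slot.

43: h=4 => slot 4
453: h=11 => slot 11
823: h=4, probe 4,5 => slot 5
17: h=4, probe 4,5,8 => slot 8
940: h=4, probe 4,5,8,0 => slot 0
Table: [940, _, _, _, 43, 823, _, _, 17, _, _, 453, _]

6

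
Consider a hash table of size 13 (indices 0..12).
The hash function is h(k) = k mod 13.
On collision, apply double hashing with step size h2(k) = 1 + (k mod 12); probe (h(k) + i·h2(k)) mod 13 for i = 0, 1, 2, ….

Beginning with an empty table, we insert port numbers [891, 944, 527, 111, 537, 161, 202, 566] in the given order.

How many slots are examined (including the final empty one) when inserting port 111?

891: h=7 → slot 7
944: h=8 → slot 8
527: h=7, h2=12, probe 7,6 → slot 6
111: h=7, h2=4, probe 7,11 → slot 11
537: h=4 → slot 4
161: h=5 → slot 5
202: h=7, h2=11, probe 7,5,3 → slot 3
566: h=7, h2=3, probe 7,10 → slot 10
Table: [—, —, —, 202, 537, 161, 527, 891, 944, —, 566, 111, —]

2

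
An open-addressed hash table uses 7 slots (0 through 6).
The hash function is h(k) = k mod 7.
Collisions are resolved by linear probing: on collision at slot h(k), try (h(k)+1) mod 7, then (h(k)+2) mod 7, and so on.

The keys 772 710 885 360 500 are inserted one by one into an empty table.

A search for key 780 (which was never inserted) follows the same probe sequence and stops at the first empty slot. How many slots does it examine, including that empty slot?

5

772 hashes to 2; slot 2 is free => place at 2.
710 hashes to 3; slot 3 is free => place at 3.
885 hashes to 3; 3 taken => place at 4.
360 hashes to 3; 3,4 taken => place at 5.
500 hashes to 3; 3,4,5 taken => place at 6.
Table: [-, -, 772, 710, 885, 360, 500]
Lookup 780: h=3, probe 3,4,5,6,0 → slot 0 empty, not found.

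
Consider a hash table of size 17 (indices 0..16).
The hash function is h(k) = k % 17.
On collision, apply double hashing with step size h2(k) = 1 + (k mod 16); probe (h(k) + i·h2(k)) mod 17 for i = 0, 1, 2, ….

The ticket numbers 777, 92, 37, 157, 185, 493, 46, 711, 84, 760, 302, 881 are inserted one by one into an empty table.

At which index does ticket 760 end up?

Insert 777: h=12, slot 12 empty => index 12.
Insert 92: h=7, slot 7 empty => index 7.
Insert 37: h=3, slot 3 empty => index 3.
Insert 157: h=4, slot 4 empty => index 4.
Insert 185: h=15, slot 15 empty => index 15.
Insert 493: h=0, slot 0 empty => index 0.
Insert 46: h=12, h2=15, slot 12 occupied => index 10.
Insert 711: h=14, slot 14 empty => index 14.
Insert 84: h=16, slot 16 empty => index 16.
Insert 760: h=12, h2=9, slots 12,4 occupied => index 13.
Insert 302: h=13, h2=15, slot 13 occupied => index 11.
Insert 881: h=14, h2=2, slots 14,16 occupied => index 1.
Table: [493, 881, _, 37, 157, _, _, 92, _, _, 46, 302, 777, 760, 711, 185, 84]

13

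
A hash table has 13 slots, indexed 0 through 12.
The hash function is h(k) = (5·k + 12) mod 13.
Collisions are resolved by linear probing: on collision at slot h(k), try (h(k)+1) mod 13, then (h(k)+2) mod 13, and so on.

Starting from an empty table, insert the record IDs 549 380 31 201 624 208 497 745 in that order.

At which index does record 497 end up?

549: h=1 => slot 1
380: h=1, probe 1,2 => slot 2
31: h=11 => slot 11
201: h=3 => slot 3
624: h=12 => slot 12
208: h=12, probe 12,0 => slot 0
497: h=1, probe 1,2,3,4 => slot 4
745: h=6 => slot 6
Table: [208, 549, 380, 201, 497, ., 745, ., ., ., ., 31, 624]

4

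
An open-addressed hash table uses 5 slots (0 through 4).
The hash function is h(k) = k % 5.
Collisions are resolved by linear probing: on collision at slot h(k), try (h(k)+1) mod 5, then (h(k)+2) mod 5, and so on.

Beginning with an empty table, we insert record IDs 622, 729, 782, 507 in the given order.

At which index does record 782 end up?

3

622 hashes to 2; slot 2 is free -> place at 2.
729 hashes to 4; slot 4 is free -> place at 4.
782 hashes to 2; 2 taken -> place at 3.
507 hashes to 2; 2,3,4 taken -> place at 0.
Table: [507, —, 622, 782, 729]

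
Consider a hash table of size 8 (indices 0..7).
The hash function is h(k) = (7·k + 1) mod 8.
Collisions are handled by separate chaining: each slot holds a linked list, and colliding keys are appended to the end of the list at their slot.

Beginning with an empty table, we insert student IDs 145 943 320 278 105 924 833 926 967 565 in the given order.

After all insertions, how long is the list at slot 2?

145 -> bucket 0
943 -> bucket 2
320 -> bucket 1
278 -> bucket 3
105 -> bucket 0 (collision)
924 -> bucket 5
833 -> bucket 0 (collision)
926 -> bucket 3 (collision)
967 -> bucket 2 (collision)
565 -> bucket 4
Final buckets:
0: 145 -> 105 -> 833
1: 320
2: 943 -> 967
3: 278 -> 926
4: 565
5: 924
6: ∅
7: ∅

2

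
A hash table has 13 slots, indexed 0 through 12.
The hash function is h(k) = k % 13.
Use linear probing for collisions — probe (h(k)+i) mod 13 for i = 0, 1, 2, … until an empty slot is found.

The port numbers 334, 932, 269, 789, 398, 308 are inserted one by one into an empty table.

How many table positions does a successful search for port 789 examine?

334 hashes to 9; slot 9 is free -> place at 9.
932 hashes to 9; 9 taken -> place at 10.
269 hashes to 9; 9,10 taken -> place at 11.
789 hashes to 9; 9,10,11 taken -> place at 12.
398 hashes to 8; slot 8 is free -> place at 8.
308 hashes to 9; 9,10,11,12 taken -> place at 0.
Table: [308, —, —, —, —, —, —, —, 398, 334, 932, 269, 789]
Lookup 789: h=9, probe 9,10,11,12 → found at 12.

4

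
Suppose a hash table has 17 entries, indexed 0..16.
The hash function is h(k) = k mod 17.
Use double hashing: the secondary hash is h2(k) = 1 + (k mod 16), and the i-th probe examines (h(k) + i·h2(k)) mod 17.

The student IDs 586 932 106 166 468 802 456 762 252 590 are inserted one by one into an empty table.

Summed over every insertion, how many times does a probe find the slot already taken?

586 hashes to 8; slot 8 is free -> place at 8.
932 hashes to 14; slot 14 is free -> place at 14.
106 hashes to 4; slot 4 is free -> place at 4.
166 hashes to 13; slot 13 is free -> place at 13.
468 hashes to 9; slot 9 is free -> place at 9.
802 hashes to 3; slot 3 is free -> place at 3.
456 hashes to 14, h2=9; 14 taken -> place at 6.
762 hashes to 14, h2=11; 14,8 taken -> place at 2.
252 hashes to 14, h2=13; 14 taken -> place at 10.
590 hashes to 12; slot 12 is free -> place at 12.
Table: [—, —, 762, 802, 106, —, 456, —, 586, 468, 252, —, 590, 166, 932, —, —]

4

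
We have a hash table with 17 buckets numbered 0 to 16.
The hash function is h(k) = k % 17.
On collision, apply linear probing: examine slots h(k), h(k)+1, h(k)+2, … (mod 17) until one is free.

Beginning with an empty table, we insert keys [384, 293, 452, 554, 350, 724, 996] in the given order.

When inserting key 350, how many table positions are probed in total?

Insert 384: h=10, slot 10 empty → index 10.
Insert 293: h=4, slot 4 empty → index 4.
Insert 452: h=10, slot 10 occupied → index 11.
Insert 554: h=10, slots 10,11 occupied → index 12.
Insert 350: h=10, slots 10,11,12 occupied → index 13.
Insert 724: h=10, slots 10,11,12,13 occupied → index 14.
Insert 996: h=10, slots 10,11,12,13,14 occupied → index 15.
Table: [∅, ∅, ∅, ∅, 293, ∅, ∅, ∅, ∅, ∅, 384, 452, 554, 350, 724, 996, ∅]

4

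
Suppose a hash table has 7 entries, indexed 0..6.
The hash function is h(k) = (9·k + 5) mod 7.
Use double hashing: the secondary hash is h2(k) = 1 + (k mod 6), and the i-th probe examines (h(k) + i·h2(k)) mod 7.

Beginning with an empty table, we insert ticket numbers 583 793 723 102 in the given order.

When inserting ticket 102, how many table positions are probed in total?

583 hashes to 2; slot 2 is free -> place at 2.
793 hashes to 2, h2=2; 2 taken -> place at 4.
723 hashes to 2, h2=4; 2 taken -> place at 6.
102 hashes to 6, h2=1; 6 taken -> place at 0.
Table: [102, -, 583, -, 793, -, 723]

2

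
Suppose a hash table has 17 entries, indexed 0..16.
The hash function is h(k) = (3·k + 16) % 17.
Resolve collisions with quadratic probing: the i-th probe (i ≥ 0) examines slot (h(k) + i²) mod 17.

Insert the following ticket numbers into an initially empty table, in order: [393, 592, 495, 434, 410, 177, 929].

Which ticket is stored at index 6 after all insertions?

495

393: h=5 => slot 5
592: h=7 => slot 7
495: h=5, probe 5,6 => slot 6
434: h=9 => slot 9
410: h=5, probe 5,6,9,14 => slot 14
177: h=3 => slot 3
929: h=15 => slot 15
Table: [∅, ∅, ∅, 177, ∅, 393, 495, 592, ∅, 434, ∅, ∅, ∅, ∅, 410, 929, ∅]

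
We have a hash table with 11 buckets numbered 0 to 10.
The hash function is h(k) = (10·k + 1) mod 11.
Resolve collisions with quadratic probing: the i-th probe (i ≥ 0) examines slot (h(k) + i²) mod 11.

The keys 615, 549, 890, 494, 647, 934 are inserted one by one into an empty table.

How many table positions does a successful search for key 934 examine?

5

615: h=2 → slot 2
549: h=2, probe 2,3 → slot 3
890: h=2, probe 2,3,6 → slot 6
494: h=2, probe 2,3,6,0 → slot 0
647: h=3, probe 3,4 → slot 4
934: h=2, probe 2,3,6,0,7 → slot 7
Table: [494, -, 615, 549, 647, -, 890, 934, -, -, -]
Lookup 934: h=2, probe 2,3,6,0,7 → found at 7.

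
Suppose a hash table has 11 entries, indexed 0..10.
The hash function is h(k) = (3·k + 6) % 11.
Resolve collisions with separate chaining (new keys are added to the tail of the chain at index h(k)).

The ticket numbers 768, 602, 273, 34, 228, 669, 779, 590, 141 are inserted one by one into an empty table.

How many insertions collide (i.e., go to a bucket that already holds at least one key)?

5

768 -> bucket 0
602 -> bucket 8
273 -> bucket 0 (collision)
34 -> bucket 9
228 -> bucket 8 (collision)
669 -> bucket 0 (collision)
779 -> bucket 0 (collision)
590 -> bucket 5
141 -> bucket 0 (collision)
Final buckets:
0: 768 -> 273 -> 669 -> 779 -> 141
1: -
2: -
3: -
4: -
5: 590
6: -
7: -
8: 602 -> 228
9: 34
10: -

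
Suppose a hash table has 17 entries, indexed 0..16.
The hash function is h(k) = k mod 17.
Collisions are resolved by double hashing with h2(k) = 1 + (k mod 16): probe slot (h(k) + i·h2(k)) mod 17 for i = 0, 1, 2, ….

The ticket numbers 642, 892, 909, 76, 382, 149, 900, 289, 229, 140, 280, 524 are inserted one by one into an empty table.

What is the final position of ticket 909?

642: h=13 → slot 13
892: h=8 → slot 8
909: h=8, h2=14, probe 8,5 → slot 5
76: h=8, h2=13, probe 8,4 → slot 4
382: h=8, h2=15, probe 8,6 → slot 6
149: h=13, h2=6, probe 13,2 → slot 2
900: h=16 → slot 16
289: h=0 → slot 0
229: h=8, h2=6, probe 8,14 → slot 14
140: h=4, h2=13, probe 4,0,13,9 → slot 9
280: h=8, h2=9, probe 8,0,9,1 → slot 1
524: h=14, h2=13, probe 14,10 → slot 10
Table: [289, 280, 149, -, 76, 909, 382, -, 892, 140, 524, -, -, 642, 229, -, 900]

5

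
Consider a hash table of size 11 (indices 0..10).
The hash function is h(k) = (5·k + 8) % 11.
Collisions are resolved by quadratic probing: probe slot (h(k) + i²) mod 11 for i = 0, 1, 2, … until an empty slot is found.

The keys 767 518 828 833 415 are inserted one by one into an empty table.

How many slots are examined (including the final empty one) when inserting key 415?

3

767: h=4 => slot 4
518: h=2 => slot 2
828: h=1 => slot 1
833: h=4, probe 4,5 => slot 5
415: h=4, probe 4,5,8 => slot 8
Table: [∅, 828, 518, ∅, 767, 833, ∅, ∅, 415, ∅, ∅]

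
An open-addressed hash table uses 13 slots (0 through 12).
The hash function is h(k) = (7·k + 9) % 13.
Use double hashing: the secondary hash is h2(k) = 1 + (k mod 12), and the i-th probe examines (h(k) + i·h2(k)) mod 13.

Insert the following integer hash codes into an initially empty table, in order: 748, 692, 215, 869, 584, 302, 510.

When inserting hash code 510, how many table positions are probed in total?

2

748: h=6 -> slot 6
692: h=4 -> slot 4
215: h=6, h2=12, probe 6,5 -> slot 5
869: h=8 -> slot 8
584: h=2 -> slot 2
302: h=4, h2=3, probe 4,7 -> slot 7
510: h=4, h2=7, probe 4,11 -> slot 11
Table: [∅, ∅, 584, ∅, 692, 215, 748, 302, 869, ∅, ∅, 510, ∅]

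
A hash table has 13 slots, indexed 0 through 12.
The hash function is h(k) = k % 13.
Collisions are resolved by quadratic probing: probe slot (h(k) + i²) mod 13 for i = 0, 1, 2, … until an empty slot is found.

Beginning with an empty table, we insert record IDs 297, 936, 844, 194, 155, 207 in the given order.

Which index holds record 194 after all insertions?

297 hashes to 11; slot 11 is free -> place at 11.
936 hashes to 0; slot 0 is free -> place at 0.
844 hashes to 12; slot 12 is free -> place at 12.
194 hashes to 12; 12,0 taken -> place at 3.
155 hashes to 12; 12,0,3 taken -> place at 8.
207 hashes to 12; 12,0,3,8 taken -> place at 2.
Table: [936, —, 207, 194, —, —, —, —, 155, —, —, 297, 844]

3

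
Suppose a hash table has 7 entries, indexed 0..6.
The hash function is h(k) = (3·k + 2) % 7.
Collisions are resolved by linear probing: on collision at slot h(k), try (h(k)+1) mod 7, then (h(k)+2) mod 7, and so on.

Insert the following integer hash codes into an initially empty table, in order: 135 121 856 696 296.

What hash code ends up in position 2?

Insert 135: h=1, slot 1 empty => index 1.
Insert 121: h=1, slot 1 occupied => index 2.
Insert 856: h=1, slots 1,2 occupied => index 3.
Insert 696: h=4, slot 4 empty => index 4.
Insert 296: h=1, slots 1,2,3,4 occupied => index 5.
Table: [∅, 135, 121, 856, 696, 296, ∅]

121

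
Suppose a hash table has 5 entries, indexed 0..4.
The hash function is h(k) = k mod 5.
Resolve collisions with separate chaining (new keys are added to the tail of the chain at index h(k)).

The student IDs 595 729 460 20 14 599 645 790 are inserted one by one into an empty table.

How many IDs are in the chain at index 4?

3

Insert 595: h=0, bucket 0 empty -> new chain.
Insert 729: h=4, bucket 4 empty -> new chain.
Insert 460: h=0, bucket 0 nonempty -> append to chain.
Insert 20: h=0, bucket 0 nonempty -> append to chain.
Insert 14: h=4, bucket 4 nonempty -> append to chain.
Insert 599: h=4, bucket 4 nonempty -> append to chain.
Insert 645: h=0, bucket 0 nonempty -> append to chain.
Insert 790: h=0, bucket 0 nonempty -> append to chain.
Final buckets:
0: 595 -> 460 -> 20 -> 645 -> 790
1: ∅
2: ∅
3: ∅
4: 729 -> 14 -> 599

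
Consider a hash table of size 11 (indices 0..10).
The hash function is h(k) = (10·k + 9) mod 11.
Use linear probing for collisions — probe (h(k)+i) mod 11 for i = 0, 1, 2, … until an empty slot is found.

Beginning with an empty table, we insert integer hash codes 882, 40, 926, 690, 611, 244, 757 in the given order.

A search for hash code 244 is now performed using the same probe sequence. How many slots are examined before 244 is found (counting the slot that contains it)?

3

882: h=7 → slot 7
40: h=2 → slot 2
926: h=7, probe 7,8 → slot 8
690: h=1 → slot 1
611: h=3 → slot 3
244: h=7, probe 7,8,9 → slot 9
757: h=0 → slot 0
Table: [757, 690, 40, 611, —, —, —, 882, 926, 244, —]
Lookup 244: h=7, probe 7,8,9 → found at 9.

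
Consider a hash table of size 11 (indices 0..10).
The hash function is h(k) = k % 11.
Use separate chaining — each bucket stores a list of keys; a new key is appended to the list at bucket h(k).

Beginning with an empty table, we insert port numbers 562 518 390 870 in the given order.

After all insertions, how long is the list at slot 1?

3

Insert 562: h=1, bucket 1 empty -> new chain.
Insert 518: h=1, bucket 1 nonempty -> append to chain.
Insert 390: h=5, bucket 5 empty -> new chain.
Insert 870: h=1, bucket 1 nonempty -> append to chain.
Final buckets:
0: .
1: 562 -> 518 -> 870
2: .
3: .
4: .
5: 390
6: .
7: .
8: .
9: .
10: .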